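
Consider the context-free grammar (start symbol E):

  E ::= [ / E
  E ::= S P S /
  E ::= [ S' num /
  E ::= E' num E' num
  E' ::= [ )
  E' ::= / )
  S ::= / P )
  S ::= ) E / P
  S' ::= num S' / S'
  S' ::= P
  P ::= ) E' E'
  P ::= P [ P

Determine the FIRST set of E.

{ ), /, [ }

E ::= [ / E contributes {[}.
From E ::= S P S /: add FIRST(S) = { ), / }.
E ::= [ S' num / contributes {[}.
From E ::= E' num E' num: add FIRST(E') = { /, [ }.
Union: FIRST(E) = { ), /, [ }.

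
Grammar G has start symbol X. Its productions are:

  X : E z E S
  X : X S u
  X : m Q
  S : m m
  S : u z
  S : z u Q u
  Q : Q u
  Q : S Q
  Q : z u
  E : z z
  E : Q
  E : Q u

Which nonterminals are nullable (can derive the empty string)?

{ } (none)

No nonterminal has an empty production or an RHS whose symbols are all nullable.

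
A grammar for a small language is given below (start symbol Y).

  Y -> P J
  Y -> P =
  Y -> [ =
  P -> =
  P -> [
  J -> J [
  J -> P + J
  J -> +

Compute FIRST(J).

From J -> J [: add FIRST(J) = { +, =, [ }.
From J -> P + J: add FIRST(P) = { =, [ }.
J -> + contributes {+}.
Union: FIRST(J) = { +, =, [ }.

{ +, =, [ }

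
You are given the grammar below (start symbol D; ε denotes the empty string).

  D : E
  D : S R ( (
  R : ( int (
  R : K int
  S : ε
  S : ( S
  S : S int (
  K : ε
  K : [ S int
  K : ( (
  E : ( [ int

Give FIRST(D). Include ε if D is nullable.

From D : E: add FIRST(E) = { ( }.
From D : S R ( (: S nullable, take FIRST(S) ∪ FIRST(R) = { (, [, int }.
Union: FIRST(D) = { (, [, int }.

{ (, [, int }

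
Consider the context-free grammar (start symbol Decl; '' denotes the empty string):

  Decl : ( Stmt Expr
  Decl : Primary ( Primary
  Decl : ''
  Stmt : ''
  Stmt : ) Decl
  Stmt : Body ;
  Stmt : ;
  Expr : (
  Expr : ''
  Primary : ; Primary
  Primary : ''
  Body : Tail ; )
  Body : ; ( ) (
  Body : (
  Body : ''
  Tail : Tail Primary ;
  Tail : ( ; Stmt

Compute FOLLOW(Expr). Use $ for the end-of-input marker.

{ $, (, ; }

In Decl : ( Stmt Expr: Expr is at the end, add FOLLOW(Decl) = { $, (, ; }.
Union: FOLLOW(Expr) = { $, (, ; }.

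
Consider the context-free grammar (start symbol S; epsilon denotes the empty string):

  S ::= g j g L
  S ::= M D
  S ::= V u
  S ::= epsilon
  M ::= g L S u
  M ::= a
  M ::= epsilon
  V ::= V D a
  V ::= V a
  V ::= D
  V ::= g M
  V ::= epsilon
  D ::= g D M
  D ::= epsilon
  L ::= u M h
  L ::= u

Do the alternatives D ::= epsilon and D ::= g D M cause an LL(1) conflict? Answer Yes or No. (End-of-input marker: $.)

FIRST(epsilon) = { epsilon } and FIRST(g D M) = { g }.
The first alternative is nullable and FOLLOW(D) = { $, a, g, u } shares g with FIRST of the second — conflict.

Yes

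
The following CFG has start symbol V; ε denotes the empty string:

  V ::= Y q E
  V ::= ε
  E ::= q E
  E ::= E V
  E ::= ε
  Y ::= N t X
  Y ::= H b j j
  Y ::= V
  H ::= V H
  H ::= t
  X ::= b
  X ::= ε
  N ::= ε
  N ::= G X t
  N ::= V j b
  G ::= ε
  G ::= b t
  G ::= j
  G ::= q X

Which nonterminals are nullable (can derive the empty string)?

{ E, G, N, V, X, Y }

Directly nullable (have an ε-production): V, E, X, N, G.
Y ::= V with every symbol nullable, so Y is nullable.
No other nonterminal has a production whose RHS symbols are all nullable.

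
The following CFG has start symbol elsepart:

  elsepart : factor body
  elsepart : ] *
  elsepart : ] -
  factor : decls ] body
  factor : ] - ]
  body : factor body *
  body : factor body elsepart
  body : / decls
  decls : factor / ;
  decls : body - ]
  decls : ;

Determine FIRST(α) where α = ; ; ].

; is a terminal; add {;} and stop.

{ ; }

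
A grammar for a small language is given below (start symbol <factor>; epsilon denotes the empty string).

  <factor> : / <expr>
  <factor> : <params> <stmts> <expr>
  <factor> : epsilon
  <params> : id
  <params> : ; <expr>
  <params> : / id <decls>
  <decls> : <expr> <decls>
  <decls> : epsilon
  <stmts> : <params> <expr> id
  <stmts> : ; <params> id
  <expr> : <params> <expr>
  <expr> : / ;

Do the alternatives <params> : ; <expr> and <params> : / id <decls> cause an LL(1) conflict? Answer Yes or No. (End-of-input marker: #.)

No

FIRST(; <expr>) = { ; } and FIRST(/ id <decls>) = { / }.
The FIRST sets are disjoint and neither alternative is nullable — no conflict.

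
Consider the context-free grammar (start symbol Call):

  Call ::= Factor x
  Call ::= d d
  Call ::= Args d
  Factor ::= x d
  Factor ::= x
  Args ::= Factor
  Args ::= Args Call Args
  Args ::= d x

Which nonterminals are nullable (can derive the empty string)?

No nonterminal has an empty production or an RHS whose symbols are all nullable.

{ } (none)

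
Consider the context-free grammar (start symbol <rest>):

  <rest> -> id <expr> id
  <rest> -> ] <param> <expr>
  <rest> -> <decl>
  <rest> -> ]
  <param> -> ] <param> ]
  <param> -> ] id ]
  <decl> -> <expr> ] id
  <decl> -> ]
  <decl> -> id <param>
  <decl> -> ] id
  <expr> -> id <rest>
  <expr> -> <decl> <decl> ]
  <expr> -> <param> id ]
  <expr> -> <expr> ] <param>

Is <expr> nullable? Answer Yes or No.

No

No nonterminal in this grammar is nullable.
No production of <expr> has an RHS whose symbols are all nullable, so <expr> is not nullable.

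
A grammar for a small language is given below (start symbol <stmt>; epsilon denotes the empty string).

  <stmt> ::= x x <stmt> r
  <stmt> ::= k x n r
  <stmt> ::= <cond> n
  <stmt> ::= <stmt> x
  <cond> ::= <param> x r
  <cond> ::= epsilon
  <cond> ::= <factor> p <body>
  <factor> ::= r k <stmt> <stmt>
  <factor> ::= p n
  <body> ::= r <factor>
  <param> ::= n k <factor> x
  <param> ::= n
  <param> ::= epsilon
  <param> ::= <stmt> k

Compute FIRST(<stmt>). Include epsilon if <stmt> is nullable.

{ k, n, p, r, x }

<stmt> ::= x x <stmt> r contributes {x}.
<stmt> ::= k x n r contributes {k}.
From <stmt> ::= <cond> n: <cond> nullable, take FIRST(<cond>) ∪ {n} = { k, n, p, r, x }.
From <stmt> ::= <stmt> x: add FIRST(<stmt>) = { k, n, p, r, x }.
Union: FIRST(<stmt>) = { k, n, p, r, x }.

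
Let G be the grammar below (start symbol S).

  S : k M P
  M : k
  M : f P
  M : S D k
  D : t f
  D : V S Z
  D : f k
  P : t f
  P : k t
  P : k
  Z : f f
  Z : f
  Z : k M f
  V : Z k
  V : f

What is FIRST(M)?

M : k contributes {k}.
M : f P contributes {f}.
From M : S D k: add FIRST(S) = { k }.
Union: FIRST(M) = { f, k }.

{ f, k }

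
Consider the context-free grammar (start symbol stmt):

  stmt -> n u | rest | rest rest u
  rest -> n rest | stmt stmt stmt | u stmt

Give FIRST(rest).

rest -> n rest contributes {n}.
From rest -> stmt stmt stmt: add FIRST(stmt) = { n, u }.
rest -> u stmt contributes {u}.
Union: FIRST(rest) = { n, u }.

{ n, u }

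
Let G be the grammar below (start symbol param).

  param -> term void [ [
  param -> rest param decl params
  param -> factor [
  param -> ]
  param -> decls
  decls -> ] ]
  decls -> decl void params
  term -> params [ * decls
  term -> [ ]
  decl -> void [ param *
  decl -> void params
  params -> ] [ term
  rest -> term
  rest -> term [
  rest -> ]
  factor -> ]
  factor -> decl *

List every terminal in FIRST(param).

{ [, ], void }

From param -> term void [ [: add FIRST(term) = { [, ] }.
From param -> rest param decl params: add FIRST(rest) = { [, ] }.
From param -> factor [: add FIRST(factor) = { ], void }.
param -> ] contributes {]}.
From param -> decls: add FIRST(decls) = { ], void }.
Union: FIRST(param) = { [, ], void }.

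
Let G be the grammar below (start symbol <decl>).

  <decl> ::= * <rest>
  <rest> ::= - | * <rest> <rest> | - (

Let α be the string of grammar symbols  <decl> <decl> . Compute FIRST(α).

{ * }

Add FIRST(<decl>) = { * }; <decl> is not nullable, stop.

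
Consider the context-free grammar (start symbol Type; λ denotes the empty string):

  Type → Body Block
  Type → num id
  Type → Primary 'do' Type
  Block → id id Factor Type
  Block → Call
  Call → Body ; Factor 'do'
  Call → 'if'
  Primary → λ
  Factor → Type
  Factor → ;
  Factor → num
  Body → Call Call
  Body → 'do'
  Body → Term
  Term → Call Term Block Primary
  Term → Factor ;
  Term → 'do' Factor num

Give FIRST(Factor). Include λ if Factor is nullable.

{ 'do', 'if', ;, num }

From Factor → Type: add FIRST(Type) = { 'do', 'if', ;, num }.
Factor → ; contributes {;}.
Factor → num contributes {num}.
Union: FIRST(Factor) = { 'do', 'if', ;, num }.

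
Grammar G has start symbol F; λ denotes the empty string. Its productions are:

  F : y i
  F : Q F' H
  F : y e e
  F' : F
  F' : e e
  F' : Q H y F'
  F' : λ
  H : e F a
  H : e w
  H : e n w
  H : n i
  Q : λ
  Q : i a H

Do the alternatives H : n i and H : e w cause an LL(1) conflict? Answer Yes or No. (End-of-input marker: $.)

No

FIRST(n i) = { n } and FIRST(e w) = { e }.
The FIRST sets are disjoint and neither alternative is nullable — no conflict.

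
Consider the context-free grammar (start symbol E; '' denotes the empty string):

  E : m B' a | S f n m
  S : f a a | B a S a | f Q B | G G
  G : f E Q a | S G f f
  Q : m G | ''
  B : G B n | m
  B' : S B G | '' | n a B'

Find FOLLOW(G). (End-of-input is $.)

In S : G G: add FIRST(G) = { f, m }.
In S : G G: G is at the end, add FOLLOW(S) = { a, f, m }.
In G : S G f f: add FIRST(f f) = { f }.
In Q : m G: G is at the end, add FOLLOW(Q) = { a, f, m }.
In B : G B n: add FIRST(B n) = { f, m }.
In B' : S B G: G is at the end, add FOLLOW(B') = { a }.
Union: FOLLOW(G) = { a, f, m }.

{ a, f, m }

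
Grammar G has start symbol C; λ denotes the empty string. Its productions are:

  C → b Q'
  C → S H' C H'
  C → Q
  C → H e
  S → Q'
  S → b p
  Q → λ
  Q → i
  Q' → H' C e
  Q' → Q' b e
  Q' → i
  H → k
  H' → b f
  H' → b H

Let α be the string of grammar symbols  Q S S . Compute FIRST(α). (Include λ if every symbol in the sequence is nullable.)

Add FIRST(Q)\{λ} = { i }; Q is nullable, continue.
Add FIRST(S) = { b, i }; S is not nullable, stop.

{ b, i }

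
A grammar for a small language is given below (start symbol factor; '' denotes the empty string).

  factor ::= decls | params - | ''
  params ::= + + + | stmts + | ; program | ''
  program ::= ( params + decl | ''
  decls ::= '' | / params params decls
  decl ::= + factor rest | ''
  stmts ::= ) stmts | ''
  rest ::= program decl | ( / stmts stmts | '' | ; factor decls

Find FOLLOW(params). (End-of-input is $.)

In factor ::= params -: add FIRST(-) = { - }.
In program ::= ( params + decl: add FIRST(+ decl) = { + }.
In decls ::= / params params decls: add FIRST(params decls)\{''} = { ), +, /, ; }.
  Since params decls is nullable, also add FOLLOW(decls) = { $, (, ), +, -, /, ; }.
In decls ::= / params params decls: add FIRST(decls)\{''} = { / }.
  Since decls is nullable, also add FOLLOW(decls) = { $, (, ), +, -, /, ; }.
Union: FOLLOW(params) = { $, (, ), +, -, /, ; }.

{ $, (, ), +, -, /, ; }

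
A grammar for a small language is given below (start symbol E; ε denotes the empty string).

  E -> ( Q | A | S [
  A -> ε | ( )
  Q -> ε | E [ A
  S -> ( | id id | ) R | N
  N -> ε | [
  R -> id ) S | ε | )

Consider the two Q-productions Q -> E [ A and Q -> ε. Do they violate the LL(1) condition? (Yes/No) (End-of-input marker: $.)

FIRST(E [ A) = { (, ), [, id } and FIRST(ε) = { ε }.
The second alternative is nullable and FOLLOW(Q) = { $, [ } shares [ with FIRST of the first — conflict.

Yes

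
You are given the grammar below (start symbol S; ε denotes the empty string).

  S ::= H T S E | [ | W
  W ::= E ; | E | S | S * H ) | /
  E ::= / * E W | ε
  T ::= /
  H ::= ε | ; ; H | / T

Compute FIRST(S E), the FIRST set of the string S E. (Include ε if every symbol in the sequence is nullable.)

{ *, /, ;, [, ε }

Add FIRST(S)\{ε} = { *, /, ;, [ }; S is nullable, continue.
Add FIRST(E)\{ε} = { / }; E is nullable, continue.
Every symbol is nullable, so include ε.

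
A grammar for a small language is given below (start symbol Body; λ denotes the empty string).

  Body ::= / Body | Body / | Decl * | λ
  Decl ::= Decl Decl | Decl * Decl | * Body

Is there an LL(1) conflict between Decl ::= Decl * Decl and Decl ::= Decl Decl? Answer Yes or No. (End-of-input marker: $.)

FIRST(Decl * Decl) = { * } and FIRST(Decl Decl) = { * }.
Both contain *, so the two alternatives are not disjoint — LL(1) conflict.

Yes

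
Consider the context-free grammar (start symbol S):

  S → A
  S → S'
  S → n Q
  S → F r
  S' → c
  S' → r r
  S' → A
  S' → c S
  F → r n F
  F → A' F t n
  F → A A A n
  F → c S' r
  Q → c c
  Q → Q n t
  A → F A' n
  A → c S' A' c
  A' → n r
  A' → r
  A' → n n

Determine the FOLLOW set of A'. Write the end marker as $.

{ c, n, r }

In F → A' F t n: add FIRST(F t n) = { c, n, r }.
In A → F A' n: add FIRST(n) = { n }.
In A → c S' A' c: add FIRST(c) = { c }.
Union: FOLLOW(A') = { c, n, r }.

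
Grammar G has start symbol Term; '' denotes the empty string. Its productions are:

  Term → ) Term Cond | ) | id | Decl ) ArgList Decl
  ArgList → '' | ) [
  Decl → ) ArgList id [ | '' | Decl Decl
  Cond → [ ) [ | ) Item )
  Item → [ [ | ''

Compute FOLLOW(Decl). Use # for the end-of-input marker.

{ #, ), [ }

In Term → Decl ) ArgList Decl: add FIRST() ArgList Decl) = { ) }.
In Term → Decl ) ArgList Decl: Decl is at the end, add FOLLOW(Term) = { #, ), [ }.
In Decl → Decl Decl: add FIRST(Decl)\{''} = { ) }.
  Since Decl is nullable, also add FOLLOW(Decl) = { #, ), [ }.
In Decl → Decl Decl: Decl is at the end, add FOLLOW(Decl) = { #, ), [ }.
Union: FOLLOW(Decl) = { #, ), [ }.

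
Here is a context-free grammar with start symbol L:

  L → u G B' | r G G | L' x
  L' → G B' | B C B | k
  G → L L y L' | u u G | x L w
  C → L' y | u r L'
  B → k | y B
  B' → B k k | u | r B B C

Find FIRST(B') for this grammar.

From B' → B k k: add FIRST(B) = { k, y }.
B' → u contributes {u}.
B' → r B B C contributes {r}.
Union: FIRST(B') = { k, r, u, y }.

{ k, r, u, y }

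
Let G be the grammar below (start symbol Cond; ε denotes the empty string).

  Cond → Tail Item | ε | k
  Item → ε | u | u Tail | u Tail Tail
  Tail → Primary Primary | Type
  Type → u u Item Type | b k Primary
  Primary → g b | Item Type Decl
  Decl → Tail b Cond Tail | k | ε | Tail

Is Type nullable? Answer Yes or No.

No

Nullable nonterminals: Cond, Decl, Item.
No production of Type has an RHS whose symbols are all nullable, so Type is not nullable.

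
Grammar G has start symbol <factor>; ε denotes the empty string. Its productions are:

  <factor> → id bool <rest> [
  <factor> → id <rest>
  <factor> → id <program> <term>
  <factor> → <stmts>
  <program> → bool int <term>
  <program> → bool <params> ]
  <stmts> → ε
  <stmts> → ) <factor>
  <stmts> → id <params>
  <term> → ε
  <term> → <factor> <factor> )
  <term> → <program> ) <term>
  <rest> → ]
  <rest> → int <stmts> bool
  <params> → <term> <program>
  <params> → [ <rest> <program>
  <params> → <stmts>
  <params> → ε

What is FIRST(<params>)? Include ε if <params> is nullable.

From <params> → <term> <program>: <term> nullable, take FIRST(<term>) ∪ FIRST(<program>) = { ), bool, id }.
<params> → [ <rest> <program> contributes {[}.
From <params> → <stmts>: add FIRST(<stmts>) = { ), id, ε } (including ε since <stmts> is nullable).
<params> → ε contributes ε.
Union: FIRST(<params>) = { ), [, bool, id, ε }.

{ ), [, bool, id, ε }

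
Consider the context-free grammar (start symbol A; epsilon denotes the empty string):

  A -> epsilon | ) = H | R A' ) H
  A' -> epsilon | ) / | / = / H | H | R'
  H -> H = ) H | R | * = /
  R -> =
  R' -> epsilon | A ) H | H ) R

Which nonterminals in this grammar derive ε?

Directly nullable (have an epsilon-production): A, A', R'.
No other nonterminal has a production whose RHS symbols are all nullable.

{ A, A', R' }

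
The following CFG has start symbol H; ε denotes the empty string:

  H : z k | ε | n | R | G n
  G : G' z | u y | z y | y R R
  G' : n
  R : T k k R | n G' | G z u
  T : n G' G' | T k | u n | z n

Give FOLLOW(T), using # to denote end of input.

In R : T k k R: add FIRST(k k R) = { k }.
In T : T k: add FIRST(k) = { k }.
Union: FOLLOW(T) = { k }.

{ k }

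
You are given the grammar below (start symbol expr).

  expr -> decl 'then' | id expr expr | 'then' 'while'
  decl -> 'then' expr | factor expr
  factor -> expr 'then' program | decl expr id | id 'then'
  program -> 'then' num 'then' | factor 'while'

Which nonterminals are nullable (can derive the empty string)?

No nonterminal has an empty production or an RHS whose symbols are all nullable.

{ } (none)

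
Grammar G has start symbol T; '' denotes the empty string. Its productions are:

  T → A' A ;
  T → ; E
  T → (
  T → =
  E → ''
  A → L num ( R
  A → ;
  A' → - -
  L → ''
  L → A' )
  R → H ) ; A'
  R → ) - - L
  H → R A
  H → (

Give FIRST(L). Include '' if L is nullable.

{ -, '' }

L → '' contributes ''.
From L → A' ): add FIRST(A') = { - }.
Union: FIRST(L) = { -, '' }.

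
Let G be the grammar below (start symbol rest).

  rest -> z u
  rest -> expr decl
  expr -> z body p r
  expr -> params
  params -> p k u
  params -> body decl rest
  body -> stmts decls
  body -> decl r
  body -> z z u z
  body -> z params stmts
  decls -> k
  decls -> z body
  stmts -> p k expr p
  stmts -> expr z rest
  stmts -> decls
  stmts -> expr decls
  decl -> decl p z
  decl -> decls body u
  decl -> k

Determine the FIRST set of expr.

expr -> z body p r contributes {z}.
From expr -> params: add FIRST(params) = { k, p, z }.
Union: FIRST(expr) = { k, p, z }.

{ k, p, z }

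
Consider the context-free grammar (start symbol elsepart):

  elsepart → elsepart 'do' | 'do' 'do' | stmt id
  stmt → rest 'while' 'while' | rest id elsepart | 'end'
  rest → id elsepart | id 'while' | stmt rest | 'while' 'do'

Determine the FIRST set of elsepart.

{ 'do', 'end', 'while', id }

From elsepart → elsepart 'do': add FIRST(elsepart) = { 'do', 'end', 'while', id }.
elsepart → 'do' 'do' contributes {'do'}.
From elsepart → stmt id: add FIRST(stmt) = { 'end', 'while', id }.
Union: FIRST(elsepart) = { 'do', 'end', 'while', id }.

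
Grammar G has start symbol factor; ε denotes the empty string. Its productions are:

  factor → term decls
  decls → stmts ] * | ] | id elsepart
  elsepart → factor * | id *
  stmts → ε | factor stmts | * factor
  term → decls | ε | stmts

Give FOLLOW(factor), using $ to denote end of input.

{ $, *, ], id }

factor is the start symbol, so $ ∈ FOLLOW(factor).
In elsepart → factor *: add FIRST(*) = { * }.
In stmts → factor stmts: add FIRST(stmts)\{ε} = { *, ], id }.
  Since stmts is nullable, also add FOLLOW(stmts) = { *, ], id }.
In stmts → * factor: factor is at the end, add FOLLOW(stmts) = { *, ], id }.
Union: FOLLOW(factor) = { $, *, ], id }.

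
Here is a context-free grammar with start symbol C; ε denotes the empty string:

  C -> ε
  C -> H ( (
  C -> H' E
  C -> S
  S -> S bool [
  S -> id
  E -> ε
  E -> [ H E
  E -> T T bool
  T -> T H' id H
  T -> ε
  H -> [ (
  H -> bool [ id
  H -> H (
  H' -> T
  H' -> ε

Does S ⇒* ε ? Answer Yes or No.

Nullable nonterminals: C, E, H', T.
No production of S has an RHS whose symbols are all nullable, so S is not nullable.

No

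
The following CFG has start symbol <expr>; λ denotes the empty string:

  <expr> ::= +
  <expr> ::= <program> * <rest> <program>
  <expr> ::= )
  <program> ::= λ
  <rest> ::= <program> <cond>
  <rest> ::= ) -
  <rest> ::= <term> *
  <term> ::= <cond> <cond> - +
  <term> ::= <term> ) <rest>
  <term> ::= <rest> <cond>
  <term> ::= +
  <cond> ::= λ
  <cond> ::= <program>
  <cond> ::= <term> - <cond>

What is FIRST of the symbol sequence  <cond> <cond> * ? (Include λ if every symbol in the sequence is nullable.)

{ ), *, +, - }

Add FIRST(<cond>)\{λ} = { ), *, +, - }; <cond> is nullable, continue.
Add FIRST(<cond>)\{λ} = { ), *, +, - }; <cond> is nullable, continue.
* is a terminal; add {*} and stop.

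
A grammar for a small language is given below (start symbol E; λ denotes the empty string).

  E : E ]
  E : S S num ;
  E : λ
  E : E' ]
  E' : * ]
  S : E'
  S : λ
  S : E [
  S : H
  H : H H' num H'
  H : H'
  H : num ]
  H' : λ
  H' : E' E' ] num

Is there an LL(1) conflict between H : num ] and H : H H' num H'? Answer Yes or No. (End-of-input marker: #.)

Yes

FIRST(num ]) = { num } and FIRST(H H' num H') = { *, num }.
Both contain num, so the two alternatives are not disjoint — LL(1) conflict.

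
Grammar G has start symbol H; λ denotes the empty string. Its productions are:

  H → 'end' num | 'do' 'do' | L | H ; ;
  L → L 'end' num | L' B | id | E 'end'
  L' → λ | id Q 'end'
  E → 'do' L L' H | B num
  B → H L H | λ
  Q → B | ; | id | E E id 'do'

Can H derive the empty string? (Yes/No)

H → L and each of L is nullable, so H ⇒* λ.

Yes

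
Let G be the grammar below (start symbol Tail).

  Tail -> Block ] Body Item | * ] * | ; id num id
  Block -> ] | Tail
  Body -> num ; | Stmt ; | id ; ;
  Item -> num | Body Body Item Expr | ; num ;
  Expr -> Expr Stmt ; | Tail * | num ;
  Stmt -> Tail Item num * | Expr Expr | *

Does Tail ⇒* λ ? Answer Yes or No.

No

No nonterminal in this grammar is nullable.
No production of Tail has an RHS whose symbols are all nullable, so Tail is not nullable.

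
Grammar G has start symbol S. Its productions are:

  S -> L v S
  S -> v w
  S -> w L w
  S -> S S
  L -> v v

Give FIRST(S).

From S -> L v S: add FIRST(L) = { v }.
S -> v w contributes {v}.
S -> w L w contributes {w}.
From S -> S S: add FIRST(S) = { v, w }.
Union: FIRST(S) = { v, w }.

{ v, w }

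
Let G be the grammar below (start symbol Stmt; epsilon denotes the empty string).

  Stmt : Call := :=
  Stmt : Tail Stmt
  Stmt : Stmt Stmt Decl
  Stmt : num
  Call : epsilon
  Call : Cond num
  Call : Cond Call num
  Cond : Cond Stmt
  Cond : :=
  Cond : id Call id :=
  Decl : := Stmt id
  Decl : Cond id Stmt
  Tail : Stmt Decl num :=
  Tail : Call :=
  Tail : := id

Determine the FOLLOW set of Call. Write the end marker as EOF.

{ :=, id, num }

In Stmt : Call := :=: add FIRST(:= :=) = { := }.
In Call : Cond Call num: add FIRST(num) = { num }.
In Cond : id Call id :=: add FIRST(id :=) = { id }.
In Tail : Call :=: add FIRST(:=) = { := }.
Union: FOLLOW(Call) = { :=, id, num }.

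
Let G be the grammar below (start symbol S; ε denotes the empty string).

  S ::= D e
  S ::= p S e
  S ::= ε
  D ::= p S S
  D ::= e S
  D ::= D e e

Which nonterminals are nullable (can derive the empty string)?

Directly nullable (have an ε-production): S.
No other nonterminal has a production whose RHS symbols are all nullable.

{ S }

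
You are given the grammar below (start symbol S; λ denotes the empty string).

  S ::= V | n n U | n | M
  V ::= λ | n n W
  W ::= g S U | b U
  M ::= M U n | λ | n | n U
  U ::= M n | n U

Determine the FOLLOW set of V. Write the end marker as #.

In S ::= V: V is at the end, add FOLLOW(S) = { #, n }.
Union: FOLLOW(V) = { #, n }.

{ #, n }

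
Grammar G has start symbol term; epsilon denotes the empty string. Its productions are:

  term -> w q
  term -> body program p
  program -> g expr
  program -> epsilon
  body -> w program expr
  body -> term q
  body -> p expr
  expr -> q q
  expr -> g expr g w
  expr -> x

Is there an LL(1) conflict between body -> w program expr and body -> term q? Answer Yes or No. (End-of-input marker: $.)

Yes

FIRST(w program expr) = { w } and FIRST(term q) = { p, w }.
Both contain w, so the two alternatives are not disjoint — LL(1) conflict.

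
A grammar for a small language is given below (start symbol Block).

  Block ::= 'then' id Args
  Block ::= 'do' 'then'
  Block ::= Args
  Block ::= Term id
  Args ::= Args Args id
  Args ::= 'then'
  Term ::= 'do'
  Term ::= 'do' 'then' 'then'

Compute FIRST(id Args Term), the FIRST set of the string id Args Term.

id is a terminal; add {id} and stop.

{ id }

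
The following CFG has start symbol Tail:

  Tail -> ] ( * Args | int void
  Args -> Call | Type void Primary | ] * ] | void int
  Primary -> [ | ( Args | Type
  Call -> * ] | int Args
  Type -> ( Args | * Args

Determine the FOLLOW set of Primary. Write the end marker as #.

{ #, void }

In Args -> Type void Primary: Primary is at the end, add FOLLOW(Args) = { #, void }.
Union: FOLLOW(Primary) = { #, void }.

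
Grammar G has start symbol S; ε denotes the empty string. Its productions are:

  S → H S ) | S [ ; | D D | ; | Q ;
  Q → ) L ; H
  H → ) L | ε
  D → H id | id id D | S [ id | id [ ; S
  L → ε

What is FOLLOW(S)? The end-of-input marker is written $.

S is the start symbol, so $ ∈ FOLLOW(S).
In S → H S ): add FIRST()) = { ) }.
In S → S [ ;: add FIRST([ ;) = { [ }.
In D → S [ id: add FIRST([ id) = { [ }.
In D → id [ ; S: S is at the end, add FOLLOW(D) = { $, ), ;, [, id }.
Union: FOLLOW(S) = { $, ), ;, [, id }.

{ $, ), ;, [, id }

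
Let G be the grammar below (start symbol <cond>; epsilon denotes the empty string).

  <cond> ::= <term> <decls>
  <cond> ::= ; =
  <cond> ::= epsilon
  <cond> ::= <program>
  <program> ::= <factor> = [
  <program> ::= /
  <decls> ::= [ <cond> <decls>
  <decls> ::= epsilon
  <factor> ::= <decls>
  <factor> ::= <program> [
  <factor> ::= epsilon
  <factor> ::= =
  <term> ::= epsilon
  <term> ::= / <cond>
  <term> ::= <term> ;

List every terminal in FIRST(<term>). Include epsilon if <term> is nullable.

{ /, ;, epsilon }

<term> ::= epsilon contributes epsilon.
<term> ::= / <cond> contributes {/}.
From <term> ::= <term> ;: <term> nullable, take FIRST(<term>) ∪ {;} = { /, ; }.
Union: FIRST(<term>) = { /, ;, epsilon }.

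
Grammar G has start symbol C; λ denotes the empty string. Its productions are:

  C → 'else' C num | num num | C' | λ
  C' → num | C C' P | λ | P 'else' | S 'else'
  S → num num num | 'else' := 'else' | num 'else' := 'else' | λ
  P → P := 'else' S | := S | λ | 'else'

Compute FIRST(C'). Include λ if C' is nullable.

{ 'else', :=, num, λ }

C' → num contributes {num}.
From C' → C C' P: C, C', P nullable, take FIRST(C) ∪ FIRST(C') ∪ FIRST(P) = { 'else', :=, num }; also λ since the whole RHS is nullable.
C' → λ contributes λ.
From C' → P 'else': P nullable, take FIRST(P) ∪ {'else'} = { 'else', := }.
From C' → S 'else': S nullable, take FIRST(S) ∪ {'else'} = { 'else', num }.
Union: FIRST(C') = { 'else', :=, num, λ }.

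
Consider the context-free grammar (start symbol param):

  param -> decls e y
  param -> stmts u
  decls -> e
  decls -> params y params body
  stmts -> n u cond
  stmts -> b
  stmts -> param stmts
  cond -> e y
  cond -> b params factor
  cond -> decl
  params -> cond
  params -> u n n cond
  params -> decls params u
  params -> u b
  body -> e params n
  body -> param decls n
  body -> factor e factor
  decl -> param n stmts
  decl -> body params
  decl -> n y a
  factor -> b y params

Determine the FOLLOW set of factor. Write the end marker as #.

{ b, e, n, u, y }

In cond -> b params factor: factor is at the end, add FOLLOW(cond) = { b, e, n, u, y }.
In body -> factor e factor: add FIRST(e factor) = { e }.
In body -> factor e factor: factor is at the end, add FOLLOW(body) = { b, e, n, u }.
Union: FOLLOW(factor) = { b, e, n, u, y }.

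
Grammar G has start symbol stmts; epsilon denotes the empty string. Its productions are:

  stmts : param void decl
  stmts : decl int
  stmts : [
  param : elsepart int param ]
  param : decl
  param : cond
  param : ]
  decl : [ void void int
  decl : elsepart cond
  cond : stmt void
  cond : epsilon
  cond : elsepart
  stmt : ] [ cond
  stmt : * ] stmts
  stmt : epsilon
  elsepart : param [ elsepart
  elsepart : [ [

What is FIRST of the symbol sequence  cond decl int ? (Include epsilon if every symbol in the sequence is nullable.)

Add FIRST(cond)\{epsilon} = { *, [, ], void }; cond is nullable, continue.
Add FIRST(decl) = { *, [, ], void }; decl is not nullable, stop.

{ *, [, ], void }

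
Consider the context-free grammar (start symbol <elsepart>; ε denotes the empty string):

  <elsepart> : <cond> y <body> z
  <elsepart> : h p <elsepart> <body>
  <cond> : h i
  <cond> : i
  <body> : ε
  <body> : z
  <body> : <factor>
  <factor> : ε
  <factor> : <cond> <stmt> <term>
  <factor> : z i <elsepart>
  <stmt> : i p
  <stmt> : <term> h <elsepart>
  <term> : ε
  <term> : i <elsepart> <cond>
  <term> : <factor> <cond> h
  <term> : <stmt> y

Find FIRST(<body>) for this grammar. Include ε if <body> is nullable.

<body> : ε contributes ε.
<body> : z contributes {z}.
From <body> : <factor>: add FIRST(<factor>) = { h, i, z, ε } (including ε since <factor> is nullable).
Union: FIRST(<body>) = { h, i, z, ε }.

{ h, i, z, ε }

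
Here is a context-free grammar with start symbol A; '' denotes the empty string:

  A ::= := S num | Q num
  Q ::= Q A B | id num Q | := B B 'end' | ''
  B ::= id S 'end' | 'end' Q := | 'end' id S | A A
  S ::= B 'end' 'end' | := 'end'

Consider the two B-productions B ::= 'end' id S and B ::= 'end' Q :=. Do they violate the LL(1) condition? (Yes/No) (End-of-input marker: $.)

Yes

FIRST('end' id S) = { 'end' } and FIRST('end' Q :=) = { 'end' }.
Both contain 'end', so the two alternatives are not disjoint — LL(1) conflict.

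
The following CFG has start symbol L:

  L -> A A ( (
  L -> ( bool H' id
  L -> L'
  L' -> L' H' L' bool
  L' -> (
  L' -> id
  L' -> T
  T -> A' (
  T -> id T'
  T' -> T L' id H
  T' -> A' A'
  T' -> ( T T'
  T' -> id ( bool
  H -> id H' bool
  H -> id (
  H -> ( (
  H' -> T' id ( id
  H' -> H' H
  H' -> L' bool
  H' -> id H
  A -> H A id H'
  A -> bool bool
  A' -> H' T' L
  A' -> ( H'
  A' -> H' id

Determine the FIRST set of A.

From A -> H A id H': add FIRST(H) = { (, id }.
A -> bool bool contributes {bool}.
Union: FIRST(A) = { (, bool, id }.

{ (, bool, id }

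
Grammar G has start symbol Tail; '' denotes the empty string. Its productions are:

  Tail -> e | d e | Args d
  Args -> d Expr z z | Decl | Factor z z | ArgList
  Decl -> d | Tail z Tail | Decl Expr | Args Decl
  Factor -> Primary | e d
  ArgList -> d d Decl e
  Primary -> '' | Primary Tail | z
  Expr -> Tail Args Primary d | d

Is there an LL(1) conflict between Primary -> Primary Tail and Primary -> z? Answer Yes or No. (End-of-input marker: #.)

FIRST(Primary Tail) = { d, e, z } and FIRST(z) = { z }.
Both contain z, so the two alternatives are not disjoint — LL(1) conflict.

Yes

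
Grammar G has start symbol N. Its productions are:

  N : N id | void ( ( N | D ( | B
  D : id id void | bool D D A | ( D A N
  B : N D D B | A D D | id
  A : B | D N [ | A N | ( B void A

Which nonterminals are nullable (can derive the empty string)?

No nonterminal has an empty production or an RHS whose symbols are all nullable.

{ } (none)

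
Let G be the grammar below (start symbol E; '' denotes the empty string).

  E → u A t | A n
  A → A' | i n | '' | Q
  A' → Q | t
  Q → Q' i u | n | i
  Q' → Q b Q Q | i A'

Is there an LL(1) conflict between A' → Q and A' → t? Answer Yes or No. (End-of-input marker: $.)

No

FIRST(Q) = { i, n } and FIRST(t) = { t }.
The FIRST sets are disjoint and neither alternative is nullable — no conflict.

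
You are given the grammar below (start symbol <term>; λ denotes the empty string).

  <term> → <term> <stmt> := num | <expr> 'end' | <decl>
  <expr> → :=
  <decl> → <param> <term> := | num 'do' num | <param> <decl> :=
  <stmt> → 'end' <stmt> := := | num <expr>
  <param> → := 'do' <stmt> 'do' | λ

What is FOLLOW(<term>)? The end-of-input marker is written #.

{ #, 'end', :=, num }

<term> is the start symbol, so # ∈ FOLLOW(<term>).
In <term> → <term> <stmt> := num: add FIRST(<stmt> := num) = { 'end', num }.
In <decl> → <param> <term> :=: add FIRST(:=) = { := }.
Union: FOLLOW(<term>) = { #, 'end', :=, num }.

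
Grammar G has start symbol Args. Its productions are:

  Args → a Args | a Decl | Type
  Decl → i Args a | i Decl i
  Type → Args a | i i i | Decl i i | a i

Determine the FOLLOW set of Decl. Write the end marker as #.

{ #, a, i }

In Args → a Decl: Decl is at the end, add FOLLOW(Args) = { #, a }.
In Decl → i Decl i: add FIRST(i) = { i }.
In Type → Decl i i: add FIRST(i i) = { i }.
Union: FOLLOW(Decl) = { #, a, i }.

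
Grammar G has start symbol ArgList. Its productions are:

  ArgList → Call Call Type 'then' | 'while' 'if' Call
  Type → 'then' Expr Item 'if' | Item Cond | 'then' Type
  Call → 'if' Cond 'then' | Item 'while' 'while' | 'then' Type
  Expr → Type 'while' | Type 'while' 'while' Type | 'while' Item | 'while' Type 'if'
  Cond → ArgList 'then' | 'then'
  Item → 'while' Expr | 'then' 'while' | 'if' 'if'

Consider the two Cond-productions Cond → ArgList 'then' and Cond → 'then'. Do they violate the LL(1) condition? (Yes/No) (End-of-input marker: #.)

Yes

FIRST(ArgList 'then') = { 'if', 'then', 'while' } and FIRST('then') = { 'then' }.
Both contain 'then', so the two alternatives are not disjoint — LL(1) conflict.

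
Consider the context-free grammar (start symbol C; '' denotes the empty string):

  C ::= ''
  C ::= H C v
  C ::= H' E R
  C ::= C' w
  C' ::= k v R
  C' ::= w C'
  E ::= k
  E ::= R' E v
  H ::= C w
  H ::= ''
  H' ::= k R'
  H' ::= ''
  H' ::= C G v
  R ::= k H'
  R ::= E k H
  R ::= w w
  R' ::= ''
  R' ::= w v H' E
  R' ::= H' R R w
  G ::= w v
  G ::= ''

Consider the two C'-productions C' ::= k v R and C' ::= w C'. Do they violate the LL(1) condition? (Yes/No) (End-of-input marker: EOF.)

FIRST(k v R) = { k } and FIRST(w C') = { w }.
The FIRST sets are disjoint and neither alternative is nullable — no conflict.

No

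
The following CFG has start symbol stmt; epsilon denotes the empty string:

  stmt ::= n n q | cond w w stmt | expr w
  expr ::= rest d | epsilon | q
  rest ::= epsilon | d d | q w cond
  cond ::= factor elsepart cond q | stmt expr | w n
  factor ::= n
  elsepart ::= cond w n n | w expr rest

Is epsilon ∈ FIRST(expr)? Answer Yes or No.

Yes

expr has an epsilon-production, so expr ⇒ epsilon.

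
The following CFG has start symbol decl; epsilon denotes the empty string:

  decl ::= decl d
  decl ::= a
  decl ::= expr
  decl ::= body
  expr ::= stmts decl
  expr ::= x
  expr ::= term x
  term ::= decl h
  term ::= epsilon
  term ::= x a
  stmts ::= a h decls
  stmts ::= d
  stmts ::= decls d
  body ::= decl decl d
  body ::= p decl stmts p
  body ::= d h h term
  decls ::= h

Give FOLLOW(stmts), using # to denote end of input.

In expr ::= stmts decl: add FIRST(decl) = { a, d, h, p, x }.
In body ::= p decl stmts p: add FIRST(p) = { p }.
Union: FOLLOW(stmts) = { a, d, h, p, x }.

{ a, d, h, p, x }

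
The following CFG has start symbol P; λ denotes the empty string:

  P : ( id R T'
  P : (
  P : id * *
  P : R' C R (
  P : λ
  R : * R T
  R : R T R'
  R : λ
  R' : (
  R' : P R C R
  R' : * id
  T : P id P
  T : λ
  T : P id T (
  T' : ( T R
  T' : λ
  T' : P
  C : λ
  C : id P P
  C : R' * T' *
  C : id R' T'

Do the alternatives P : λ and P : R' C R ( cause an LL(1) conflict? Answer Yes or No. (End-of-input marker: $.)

FIRST(λ) = { λ } and FIRST(R' C R () = { (, *, id }.
The first alternative is nullable and FOLLOW(P) = { $, (, *, id } shares ( with FIRST of the second — conflict.

Yes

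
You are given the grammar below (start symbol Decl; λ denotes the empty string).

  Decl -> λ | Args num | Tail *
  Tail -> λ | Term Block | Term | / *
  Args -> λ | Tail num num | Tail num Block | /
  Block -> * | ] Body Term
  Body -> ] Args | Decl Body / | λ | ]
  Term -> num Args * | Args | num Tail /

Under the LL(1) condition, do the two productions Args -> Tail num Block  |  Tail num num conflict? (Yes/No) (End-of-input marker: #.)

Yes

FIRST(Tail num Block) = { *, /, ], num } and FIRST(Tail num num) = { *, /, ], num }.
Both contain *, so the two alternatives are not disjoint — LL(1) conflict.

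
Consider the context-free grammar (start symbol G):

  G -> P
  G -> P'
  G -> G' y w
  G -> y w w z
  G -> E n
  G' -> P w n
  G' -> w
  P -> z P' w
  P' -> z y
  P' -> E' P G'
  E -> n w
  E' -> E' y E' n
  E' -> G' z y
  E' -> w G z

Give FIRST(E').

{ w, z }

From E' -> E' y E' n: add FIRST(E') = { w, z }.
From E' -> G' z y: add FIRST(G') = { w, z }.
E' -> w G z contributes {w}.
Union: FIRST(E') = { w, z }.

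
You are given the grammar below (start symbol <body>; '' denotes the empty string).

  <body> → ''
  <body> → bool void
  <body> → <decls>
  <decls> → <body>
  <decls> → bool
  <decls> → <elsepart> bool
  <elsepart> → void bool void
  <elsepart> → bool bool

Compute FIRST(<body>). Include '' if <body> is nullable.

{ bool, void, '' }

<body> → '' contributes ''.
<body> → bool void contributes {bool}.
From <body> → <decls>: add FIRST(<decls>) = { bool, void, '' } (including '' since <decls> is nullable).
Union: FIRST(<body>) = { bool, void, '' }.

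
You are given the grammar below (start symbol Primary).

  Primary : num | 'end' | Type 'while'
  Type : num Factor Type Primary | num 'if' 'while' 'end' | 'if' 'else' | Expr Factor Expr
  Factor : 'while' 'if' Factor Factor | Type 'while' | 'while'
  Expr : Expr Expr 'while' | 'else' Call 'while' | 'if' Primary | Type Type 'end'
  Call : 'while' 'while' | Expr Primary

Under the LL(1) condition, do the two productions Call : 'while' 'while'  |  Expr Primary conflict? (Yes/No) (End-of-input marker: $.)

No

FIRST('while' 'while') = { 'while' } and FIRST(Expr Primary) = { 'else', 'if', num }.
The FIRST sets are disjoint and neither alternative is nullable — no conflict.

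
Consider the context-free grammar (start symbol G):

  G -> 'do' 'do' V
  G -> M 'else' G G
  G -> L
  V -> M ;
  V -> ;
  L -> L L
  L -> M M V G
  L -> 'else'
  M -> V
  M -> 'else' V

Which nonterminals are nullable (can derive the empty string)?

{ } (none)

No nonterminal has an empty production or an RHS whose symbols are all nullable.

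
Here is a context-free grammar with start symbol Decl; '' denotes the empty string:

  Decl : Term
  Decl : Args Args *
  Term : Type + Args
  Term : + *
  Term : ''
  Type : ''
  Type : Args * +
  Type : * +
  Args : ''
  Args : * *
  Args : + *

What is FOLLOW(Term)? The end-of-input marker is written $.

{ $ }

In Decl : Term: Term is at the end, add FOLLOW(Decl) = { $ }.
Union: FOLLOW(Term) = { $ }.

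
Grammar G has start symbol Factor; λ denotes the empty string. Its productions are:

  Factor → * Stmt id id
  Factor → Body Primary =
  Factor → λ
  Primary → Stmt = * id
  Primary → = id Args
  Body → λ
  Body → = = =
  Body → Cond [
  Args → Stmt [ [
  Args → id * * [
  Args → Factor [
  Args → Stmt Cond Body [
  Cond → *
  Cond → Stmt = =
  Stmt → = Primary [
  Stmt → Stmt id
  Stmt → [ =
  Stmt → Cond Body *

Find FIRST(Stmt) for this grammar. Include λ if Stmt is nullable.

Stmt → = Primary [ contributes {=}.
From Stmt → Stmt id: add FIRST(Stmt) = { *, =, [ }.
Stmt → [ = contributes {[}.
From Stmt → Cond Body *: add FIRST(Cond) = { *, =, [ }.
Union: FIRST(Stmt) = { *, =, [ }.

{ *, =, [ }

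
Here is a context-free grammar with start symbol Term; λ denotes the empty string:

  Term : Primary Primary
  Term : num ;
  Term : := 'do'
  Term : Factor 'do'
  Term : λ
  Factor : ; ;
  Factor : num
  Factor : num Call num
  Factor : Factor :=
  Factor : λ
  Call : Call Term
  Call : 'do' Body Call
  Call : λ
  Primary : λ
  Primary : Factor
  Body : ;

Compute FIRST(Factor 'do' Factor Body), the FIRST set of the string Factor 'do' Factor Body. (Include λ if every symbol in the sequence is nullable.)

Add FIRST(Factor)\{λ} = { :=, ;, num }; Factor is nullable, continue.
'do' is a terminal; add {'do'} and stop.

{ 'do', :=, ;, num }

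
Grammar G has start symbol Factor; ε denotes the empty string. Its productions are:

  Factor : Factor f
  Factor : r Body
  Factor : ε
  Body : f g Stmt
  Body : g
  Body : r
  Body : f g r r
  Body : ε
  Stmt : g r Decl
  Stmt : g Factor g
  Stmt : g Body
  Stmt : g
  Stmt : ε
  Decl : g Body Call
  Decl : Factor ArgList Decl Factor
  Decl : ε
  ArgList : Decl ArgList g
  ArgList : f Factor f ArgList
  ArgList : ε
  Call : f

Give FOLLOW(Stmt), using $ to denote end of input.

In Body : f g Stmt: Stmt is at the end, add FOLLOW(Body) = { $, f, g, r }.
Union: FOLLOW(Stmt) = { $, f, g, r }.

{ $, f, g, r }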